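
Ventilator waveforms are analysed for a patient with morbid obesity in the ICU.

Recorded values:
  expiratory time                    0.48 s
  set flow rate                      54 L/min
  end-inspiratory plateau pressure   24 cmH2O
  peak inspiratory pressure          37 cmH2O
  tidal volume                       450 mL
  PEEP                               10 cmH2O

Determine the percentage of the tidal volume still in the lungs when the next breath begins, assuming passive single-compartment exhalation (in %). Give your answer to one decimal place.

Flow: 54 L/min ÷ 60 = 0.9 L/s.
R = (PIP − Pplat)/V̇ = (37 − 24) / 0.9 = 13.0/0.9 = 14.444 cmH2O·s/L.
C = Vt/(Pplat − PEEP) = 450.0 / (24 − 10) = 450.0/14.0 = 32.143 mL/cmH2O.
τ = R × C = 14.444 × 0.03214 L/cmH2O = 0.4642 s.
Fraction remaining at end-expiration = e^(−Te/τ) = e^(−0.48/0.4642) = 0.3556 → 35.56%.

35.6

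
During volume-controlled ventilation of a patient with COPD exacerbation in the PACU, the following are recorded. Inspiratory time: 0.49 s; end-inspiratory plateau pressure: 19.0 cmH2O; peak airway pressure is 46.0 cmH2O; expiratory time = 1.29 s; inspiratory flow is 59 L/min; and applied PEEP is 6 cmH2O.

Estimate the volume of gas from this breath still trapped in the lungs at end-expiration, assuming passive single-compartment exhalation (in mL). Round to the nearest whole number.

136

Flow: 59 L/min ÷ 60 = 0.9833 L/s.
Vt = flow × Ti = 0.9833 L/s × 0.49 s × 1000 mL/L = 481.82 mL.
R = (PIP − Pplat)/V̇ = (46.0 − 19.0) / 0.9833 = 27.0/0.9833 = 27.459 cmH2O·s/L.
C = Vt/(Pplat − PEEP) = 481.82 / (19.0 − 6) = 481.82/13.0 = 37.063 mL/cmH2O.
τ = R × C = 27.459 × 0.03706 L/cmH2O = 1.018 s.
Fraction remaining = e^(−Te/τ) = e^(−1.29/1.018) = 0.2816.
Trapped volume = 481.82 × 0.2816 = 135.68 mL.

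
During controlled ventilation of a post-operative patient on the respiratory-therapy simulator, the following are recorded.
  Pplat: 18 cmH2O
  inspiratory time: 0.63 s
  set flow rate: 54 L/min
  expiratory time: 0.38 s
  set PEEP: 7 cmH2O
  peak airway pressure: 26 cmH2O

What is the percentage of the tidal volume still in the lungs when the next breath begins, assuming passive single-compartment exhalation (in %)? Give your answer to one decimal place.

43.6

Flow: 54 L/min ÷ 60 = 0.9 L/s.
Vt = flow × Ti = 0.9 L/s × 0.63 s × 1000 mL/L = 567.0 mL.
R = (PIP − Pplat)/V̇ = (26 − 18) / 0.9 = 8.0/0.9 = 8.889 cmH2O·s/L.
C = Vt/(Pplat − PEEP) = 567.0 / (18 − 7) = 567.0/11.0 = 51.545 mL/cmH2O.
τ = R × C = 8.889 × 0.05155 L/cmH2O = 0.4582 s.
Fraction remaining at end-expiration = e^(−Te/τ) = e^(−0.38/0.4582) = 0.4363 → 43.63%.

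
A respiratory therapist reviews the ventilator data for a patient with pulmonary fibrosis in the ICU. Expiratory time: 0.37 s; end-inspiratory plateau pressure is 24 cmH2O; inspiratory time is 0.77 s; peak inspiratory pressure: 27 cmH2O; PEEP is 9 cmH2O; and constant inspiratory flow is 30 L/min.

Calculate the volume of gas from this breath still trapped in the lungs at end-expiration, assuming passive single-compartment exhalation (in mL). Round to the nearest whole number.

Flow: 30 L/min ÷ 60 = 0.5 L/s.
Vt = flow × Ti = 0.5 L/s × 0.77 s × 1000 mL/L = 385.0 mL.
R = (PIP − Pplat)/V̇ = (27 − 24) / 0.5 = 3.0/0.5 = 6.0 cmH2O·s/L.
C = Vt/(Pplat − PEEP) = 385.0 / (24 − 9) = 385.0/15.0 = 25.667 mL/cmH2O.
τ = R × C = 6.0 × 0.02567 L/cmH2O = 0.154 s.
Fraction remaining = e^(−Te/τ) = e^(−0.37/0.154) = 0.09048.
Trapped volume = 385.0 × 0.09048 = 34.835 mL.

35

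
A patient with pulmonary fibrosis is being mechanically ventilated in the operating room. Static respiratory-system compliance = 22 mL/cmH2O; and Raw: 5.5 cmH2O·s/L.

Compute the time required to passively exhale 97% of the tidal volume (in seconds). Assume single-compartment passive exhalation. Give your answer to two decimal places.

τ = R × C = 5.5 × 22 mL/cmH2O = 5.5 × 0.022 L/cmH2O = 0.121 s.
Exhaled fraction f = 1 − e^(−t/τ) → t = −τ·ln(1 − f) = −0.121·ln(0.03) = 0.4243 s.

0.42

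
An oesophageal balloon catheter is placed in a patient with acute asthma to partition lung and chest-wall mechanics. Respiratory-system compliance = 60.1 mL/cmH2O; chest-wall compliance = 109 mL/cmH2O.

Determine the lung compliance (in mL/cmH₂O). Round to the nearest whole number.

1/CL = 1/Crs − 1/Ccw.
1/CL = 1/60.1 − 1/109 = 0.007465.
CL = 133.96 mL/cmH2O.

134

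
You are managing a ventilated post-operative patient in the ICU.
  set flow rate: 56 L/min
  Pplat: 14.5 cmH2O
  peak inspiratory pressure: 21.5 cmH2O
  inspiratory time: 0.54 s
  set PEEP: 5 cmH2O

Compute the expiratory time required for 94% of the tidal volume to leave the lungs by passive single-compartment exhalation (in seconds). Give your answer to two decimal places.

1.12

Flow: 56 L/min ÷ 60 = 0.9333 L/s.
Vt = flow × Ti = 0.9333 L/s × 0.54 s × 1000 mL/L = 503.98 mL.
R = (PIP − Pplat)/V̇ = (21.5 − 14.5) / 0.9333 = 7.0/0.9333 = 7.5 cmH2O·s/L.
C = Vt/(Pplat − PEEP) = 503.98 / (14.5 − 5) = 503.98/9.5 = 53.051 mL/cmH2O.
τ = R × C = 7.5 × 0.05305 L/cmH2O = 0.3979 s.
t = −τ·ln(1 − 0.94) = −0.3979·ln(0.06) = 1.119 s.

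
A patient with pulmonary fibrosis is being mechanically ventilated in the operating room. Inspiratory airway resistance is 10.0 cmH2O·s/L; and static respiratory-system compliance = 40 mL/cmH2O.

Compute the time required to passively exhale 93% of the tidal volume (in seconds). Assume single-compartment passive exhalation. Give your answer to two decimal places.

τ = R × C = 10.0 × 40 mL/cmH2O = 10.0 × 0.040 L/cmH2O = 0.4 s.
Exhaled fraction f = 1 − e^(−t/τ) → t = −τ·ln(1 − f) = −0.4·ln(0.07) = 1.064 s.

1.06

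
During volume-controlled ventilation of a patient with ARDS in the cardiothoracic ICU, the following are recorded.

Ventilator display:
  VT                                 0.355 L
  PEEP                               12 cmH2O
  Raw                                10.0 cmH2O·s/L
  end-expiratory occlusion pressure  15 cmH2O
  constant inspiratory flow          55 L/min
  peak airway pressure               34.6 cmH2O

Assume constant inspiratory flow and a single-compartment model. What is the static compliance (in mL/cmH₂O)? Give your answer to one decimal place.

Flow: 55 L/min ÷ 60 = 0.9167 L/s.
Total PEEP = 15 cmH2O (set 12 + intrinsic 3); this is the baseline alveolar pressure.
Equation of motion (constant flow): PIP = Vt/C + R·V̇ + PEEP.
Vt/C = PIP − R·V̇ − PEEP = 34.6 − 10.0×0.9167 − 15 = 34.6 − 9.167 − 15 = 10.433 cmH2O.
C = Vt / 10.433 = 355 / 10.433 = 34.027 mL/cmH2O.

34.0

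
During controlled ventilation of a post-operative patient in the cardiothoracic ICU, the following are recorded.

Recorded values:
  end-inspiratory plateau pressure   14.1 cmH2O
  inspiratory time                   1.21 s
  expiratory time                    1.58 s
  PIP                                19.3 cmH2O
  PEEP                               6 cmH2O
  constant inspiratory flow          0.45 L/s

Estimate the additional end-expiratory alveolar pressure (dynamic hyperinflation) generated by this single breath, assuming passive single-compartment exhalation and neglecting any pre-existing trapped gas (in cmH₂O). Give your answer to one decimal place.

Vt = flow × Ti = 0.45 L/s × 1.21 s × 1000 mL/L = 544.5 mL.
R = (PIP − Pplat)/V̇ = (19.3 − 14.1) / 0.45 = 5.2/0.45 = 11.556 cmH2O·s/L.
C = Vt/(Pplat − PEEP) = 544.5 / (14.1 − 6) = 544.5/8.1 = 67.222 mL/cmH2O.
τ = R × C = 11.556 × 0.06722 L/cmH2O = 0.7768 s.
Fraction remaining = e^(−Te/τ) = e^(−1.58/0.7768) = 0.1308; trapped volume = 544.5 × 0.1308 = 71.221 mL.
Additional alveolar pressure from trapping ≈ V_trapped / C = 71.221 / 67.222 = 1.059 cmH2O.

1.1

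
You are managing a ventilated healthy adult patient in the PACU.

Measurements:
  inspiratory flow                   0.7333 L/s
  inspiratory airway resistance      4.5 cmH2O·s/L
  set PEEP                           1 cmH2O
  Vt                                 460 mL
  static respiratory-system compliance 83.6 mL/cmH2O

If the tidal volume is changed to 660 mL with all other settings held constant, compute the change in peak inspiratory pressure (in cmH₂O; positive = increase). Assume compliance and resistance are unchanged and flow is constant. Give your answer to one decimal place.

PIP = Vt/C + R·V̇ + PEEP (constant-flow equation of motion).
Only the elastic term changes: ΔPIP = ΔVt / C = (660 − 460) / 83.6 = 2.392 cmH2O.

2.4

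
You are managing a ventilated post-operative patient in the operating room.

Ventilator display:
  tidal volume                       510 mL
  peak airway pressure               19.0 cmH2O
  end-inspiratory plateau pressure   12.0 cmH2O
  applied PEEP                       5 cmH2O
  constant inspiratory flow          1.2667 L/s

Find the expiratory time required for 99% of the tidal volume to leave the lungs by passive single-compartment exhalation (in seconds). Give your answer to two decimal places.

R = (PIP − Pplat)/V̇ = (19.0 − 12.0) / 1.2667 = 7.0/1.2667 = 5.526 cmH2O·s/L.
C = Vt/(Pplat − PEEP) = 510.0 / (12.0 − 5) = 510.0/7.0 = 72.857 mL/cmH2O.
τ = R × C = 5.526 × 0.07286 L/cmH2O = 0.4026 s.
t = −τ·ln(1 − 0.99) = −0.4026·ln(0.01) = 1.854 s.

1.85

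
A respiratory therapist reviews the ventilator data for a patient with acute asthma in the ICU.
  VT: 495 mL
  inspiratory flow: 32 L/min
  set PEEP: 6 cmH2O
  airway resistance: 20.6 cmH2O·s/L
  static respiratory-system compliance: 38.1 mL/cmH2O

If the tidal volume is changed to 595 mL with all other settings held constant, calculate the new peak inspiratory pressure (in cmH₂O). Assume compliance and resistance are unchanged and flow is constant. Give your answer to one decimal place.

32.6

Flow: 32 L/min ÷ 60 = 0.5333 L/s.
PIP = Vt/C + R·V̇ + PEEP (constant-flow equation of motion).
Only the elastic term changes: ΔPIP = ΔVt / C = (595 − 495) / 38.1 = 2.625 cmH2O.
Original PIP = 495/38.1 + 20.6×0.5333 + 6 = 29.978 cmH2O; new PIP = 29.978 + (2.625) = 32.603 cmH2O.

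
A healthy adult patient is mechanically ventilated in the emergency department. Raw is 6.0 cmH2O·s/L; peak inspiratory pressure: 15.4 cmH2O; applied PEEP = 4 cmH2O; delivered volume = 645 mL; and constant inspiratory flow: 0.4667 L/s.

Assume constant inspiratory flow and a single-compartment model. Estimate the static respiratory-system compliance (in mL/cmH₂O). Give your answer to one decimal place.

Equation of motion (constant flow): PIP = Vt/C + R·V̇ + PEEP.
Vt/C = PIP − R·V̇ − PEEP = 15.4 − 6.0×0.4667 − 4 = 15.4 − 2.8 − 4 = 8.6 cmH2O.
C = Vt / 8.6 = 645 / 8.6 = 75.0 mL/cmH2O.

75.0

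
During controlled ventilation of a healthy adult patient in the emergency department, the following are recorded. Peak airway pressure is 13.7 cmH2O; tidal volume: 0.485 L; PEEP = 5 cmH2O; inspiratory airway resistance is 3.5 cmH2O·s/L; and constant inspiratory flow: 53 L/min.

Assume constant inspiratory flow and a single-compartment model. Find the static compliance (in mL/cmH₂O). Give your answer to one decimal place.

86.5

Flow: 53 L/min ÷ 60 = 0.8833 L/s.
Equation of motion (constant flow): PIP = Vt/C + R·V̇ + PEEP.
Vt/C = PIP − R·V̇ − PEEP = 13.7 − 3.5×0.8833 − 5 = 13.7 − 3.092 − 5 = 5.608 cmH2O.
C = Vt / 5.608 = 485 / 5.608 = 86.484 mL/cmH2O.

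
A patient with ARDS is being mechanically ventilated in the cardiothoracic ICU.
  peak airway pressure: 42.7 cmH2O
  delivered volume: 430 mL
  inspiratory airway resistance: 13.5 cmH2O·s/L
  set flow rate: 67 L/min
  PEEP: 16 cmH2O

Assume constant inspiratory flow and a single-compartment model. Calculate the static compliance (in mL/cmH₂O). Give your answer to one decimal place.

Flow: 67 L/min ÷ 60 = 1.1167 L/s.
Equation of motion (constant flow): PIP = Vt/C + R·V̇ + PEEP.
Vt/C = PIP − R·V̇ − PEEP = 42.7 − 13.5×1.1167 − 16 = 42.7 − 15.075 − 16 = 11.625 cmH2O.
C = Vt / 11.625 = 430 / 11.625 = 36.989 mL/cmH2O.

37.0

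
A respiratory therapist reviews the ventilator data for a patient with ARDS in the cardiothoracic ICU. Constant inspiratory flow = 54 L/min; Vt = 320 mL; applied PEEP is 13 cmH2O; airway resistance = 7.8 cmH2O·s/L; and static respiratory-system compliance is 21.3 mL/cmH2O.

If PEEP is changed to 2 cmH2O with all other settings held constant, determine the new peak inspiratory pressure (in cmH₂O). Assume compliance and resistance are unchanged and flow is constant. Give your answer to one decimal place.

24.0

Flow: 54 L/min ÷ 60 = 0.9 L/s.
PIP = Vt/C + R·V̇ + PEEP (constant-flow equation of motion).
Only the baseline term changes: ΔPIP = ΔPEEP = 2 − 13 = -11.0 cmH2O.
Original PIP = 320/21.3 + 7.8×0.9 + 13 = 35.043 cmH2O; new PIP = 35.043 + (-11.0) = 24.043 cmH2O.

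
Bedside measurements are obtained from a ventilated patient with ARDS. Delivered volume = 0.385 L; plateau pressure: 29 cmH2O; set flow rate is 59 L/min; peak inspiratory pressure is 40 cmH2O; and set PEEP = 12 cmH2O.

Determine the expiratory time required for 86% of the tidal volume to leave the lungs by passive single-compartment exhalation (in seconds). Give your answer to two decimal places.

0.50

Flow: 59 L/min ÷ 60 = 0.9833 L/s.
R = (PIP − Pplat)/V̇ = (40 − 29) / 0.9833 = 11.0/0.9833 = 11.187 cmH2O·s/L.
C = Vt/(Pplat − PEEP) = 385.0 / (29 − 12) = 385.0/17.0 = 22.647 mL/cmH2O.
τ = R × C = 11.187 × 0.02265 L/cmH2O = 0.2534 s.
t = −τ·ln(1 − 0.86) = −0.2534·ln(0.14) = 0.4982 s.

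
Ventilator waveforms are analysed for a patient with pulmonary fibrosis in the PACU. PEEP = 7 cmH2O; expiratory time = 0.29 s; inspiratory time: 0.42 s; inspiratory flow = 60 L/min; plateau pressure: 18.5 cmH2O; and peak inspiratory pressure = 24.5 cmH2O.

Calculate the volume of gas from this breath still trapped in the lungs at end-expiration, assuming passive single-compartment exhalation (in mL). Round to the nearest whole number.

Flow: 60 L/min ÷ 60 = 1 L/s.
Vt = flow × Ti = 1 L/s × 0.42 s × 1000 mL/L = 420.0 mL.
R = (PIP − Pplat)/V̇ = (24.5 − 18.5) / 1 = 6.0/1 = 6.0 cmH2O·s/L.
C = Vt/(Pplat − PEEP) = 420.0 / (18.5 − 7) = 420.0/11.5 = 36.522 mL/cmH2O.
τ = R × C = 6.0 × 0.03652 L/cmH2O = 0.2191 s.
Fraction remaining = e^(−Te/τ) = e^(−0.29/0.2191) = 0.2662.
Trapped volume = 420.0 × 0.2662 = 111.8 mL.

112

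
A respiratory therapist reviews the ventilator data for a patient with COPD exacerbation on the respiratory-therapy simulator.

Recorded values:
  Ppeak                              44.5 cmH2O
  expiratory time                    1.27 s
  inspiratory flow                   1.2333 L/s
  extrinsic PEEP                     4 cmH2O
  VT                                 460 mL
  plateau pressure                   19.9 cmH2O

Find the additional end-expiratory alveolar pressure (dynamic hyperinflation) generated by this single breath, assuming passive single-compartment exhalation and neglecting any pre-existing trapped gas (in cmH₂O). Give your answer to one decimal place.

1.8

R = (PIP − Pplat)/V̇ = (44.5 − 19.9) / 1.2333 = 24.6/1.2333 = 19.946 cmH2O·s/L.
C = Vt/(Pplat − PEEP) = 460.0 / (19.9 − 4) = 460.0/15.9 = 28.931 mL/cmH2O.
τ = R × C = 19.946 × 0.02893 L/cmH2O = 0.577 s.
Fraction remaining = e^(−Te/τ) = e^(−1.27/0.577) = 0.1107; trapped volume = 460.0 × 0.1107 = 50.922 mL.
Additional alveolar pressure from trapping ≈ V_trapped / C = 50.922 / 28.931 = 1.76 cmH2O.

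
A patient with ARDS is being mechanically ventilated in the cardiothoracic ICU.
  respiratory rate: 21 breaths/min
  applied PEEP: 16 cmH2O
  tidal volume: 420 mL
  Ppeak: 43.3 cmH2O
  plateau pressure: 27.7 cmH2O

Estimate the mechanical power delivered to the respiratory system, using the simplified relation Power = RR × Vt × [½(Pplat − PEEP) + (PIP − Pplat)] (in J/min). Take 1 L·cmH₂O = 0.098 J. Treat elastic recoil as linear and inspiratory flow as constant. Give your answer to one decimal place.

18.5

Per-breath work = Vt × [½(Pplat−PEEP) + (PIP−Pplat)] = 0.420 × [0.5×11.7 + 15.6] = 0.420 × 21.45 = 9.009 L·cmH2O.
Power = 21 × 9.009 = 189.19 L·cmH2O/min.
× 0.098 J/(L·cmH2O) → 18.541 J/min.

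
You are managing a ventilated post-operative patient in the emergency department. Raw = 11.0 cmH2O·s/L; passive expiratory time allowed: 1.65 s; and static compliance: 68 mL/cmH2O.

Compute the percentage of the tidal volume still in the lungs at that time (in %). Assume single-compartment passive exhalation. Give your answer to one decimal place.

11.0

τ = R × C = 11.0 × 68 mL/cmH2O = 11.0 × 0.068 L/cmH2O = 0.748 s.
Passive exhalation: V(t)/V₀ = e^(−t/τ) = e^(−1.65/0.748) = 0.1102.
Fraction remaining = 0.1102 → 11.02%.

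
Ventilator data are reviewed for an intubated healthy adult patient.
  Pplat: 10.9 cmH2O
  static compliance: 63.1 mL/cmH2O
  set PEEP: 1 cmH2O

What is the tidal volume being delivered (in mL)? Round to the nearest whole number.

Vt = Cstat × (Pplat − PEEP) = 63.1 × (10.9 − 1) = 63.1 × 9.9 = 624.69 mL.

625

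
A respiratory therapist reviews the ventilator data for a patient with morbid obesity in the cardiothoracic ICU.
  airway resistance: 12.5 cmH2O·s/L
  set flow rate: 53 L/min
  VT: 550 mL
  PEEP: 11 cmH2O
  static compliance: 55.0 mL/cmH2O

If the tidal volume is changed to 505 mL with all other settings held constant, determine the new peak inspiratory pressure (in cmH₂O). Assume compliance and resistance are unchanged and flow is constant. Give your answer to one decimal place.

31.2

Flow: 53 L/min ÷ 60 = 0.8833 L/s.
PIP = Vt/C + R·V̇ + PEEP (constant-flow equation of motion).
Only the elastic term changes: ΔPIP = ΔVt / C = (505 − 550) / 55.0 = -0.8182 cmH2O.
Original PIP = 550/55.0 + 12.5×0.8833 + 11 = 32.041 cmH2O; new PIP = 32.041 + (-0.8182) = 31.223 cmH2O.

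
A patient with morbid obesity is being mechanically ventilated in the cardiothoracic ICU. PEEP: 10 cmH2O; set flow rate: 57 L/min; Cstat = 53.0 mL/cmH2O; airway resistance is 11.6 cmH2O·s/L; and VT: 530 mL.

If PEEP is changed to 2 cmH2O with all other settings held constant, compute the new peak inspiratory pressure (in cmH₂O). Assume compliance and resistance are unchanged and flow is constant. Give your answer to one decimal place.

Flow: 57 L/min ÷ 60 = 0.95 L/s.
PIP = Vt/C + R·V̇ + PEEP (constant-flow equation of motion).
Only the baseline term changes: ΔPIP = ΔPEEP = 2 − 10 = -8.0 cmH2O.
Original PIP = 530/53.0 + 11.6×0.95 + 10 = 31.02 cmH2O; new PIP = 31.02 + (-8.0) = 23.02 cmH2O.

23.0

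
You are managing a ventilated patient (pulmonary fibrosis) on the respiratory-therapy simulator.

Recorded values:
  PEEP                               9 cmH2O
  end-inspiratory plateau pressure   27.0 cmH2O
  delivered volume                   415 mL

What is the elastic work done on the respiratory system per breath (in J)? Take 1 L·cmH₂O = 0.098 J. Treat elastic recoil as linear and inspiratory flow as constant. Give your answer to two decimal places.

0.37

Elastic work ≈ ½ × (Pplat − PEEP) × Vt = 0.5 × (27.0 − 9) × 0.415 L = 0.5 × 18.0 × 0.415 = 3.735 L·cmH2O.
× 0.098 J/(L·cmH2O) → 0.366 J.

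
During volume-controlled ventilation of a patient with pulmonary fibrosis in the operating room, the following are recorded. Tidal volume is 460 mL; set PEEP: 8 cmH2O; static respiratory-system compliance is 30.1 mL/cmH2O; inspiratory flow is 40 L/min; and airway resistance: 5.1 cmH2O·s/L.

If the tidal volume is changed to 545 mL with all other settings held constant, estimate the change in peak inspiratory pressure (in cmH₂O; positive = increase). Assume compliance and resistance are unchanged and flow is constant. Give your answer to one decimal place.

PIP = Vt/C + R·V̇ + PEEP (constant-flow equation of motion).
Only the elastic term changes: ΔPIP = ΔVt / C = (545 − 460) / 30.1 = 2.824 cmH2O.

2.8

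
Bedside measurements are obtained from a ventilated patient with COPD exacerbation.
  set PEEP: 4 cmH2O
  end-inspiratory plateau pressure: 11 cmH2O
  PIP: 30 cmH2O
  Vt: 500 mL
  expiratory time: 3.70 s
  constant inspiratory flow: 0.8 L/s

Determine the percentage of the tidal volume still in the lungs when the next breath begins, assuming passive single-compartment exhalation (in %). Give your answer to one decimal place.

R = (PIP − Pplat)/V̇ = (30 − 11) / 0.8 = 19.0/0.8 = 23.75 cmH2O·s/L.
C = Vt/(Pplat − PEEP) = 500.0 / (11 − 4) = 500.0/7.0 = 71.429 mL/cmH2O.
τ = R × C = 23.75 × 0.07143 L/cmH2O = 1.696 s.
Fraction remaining at end-expiration = e^(−Te/τ) = e^(−3.70/1.696) = 0.1129 → 11.29%.

11.3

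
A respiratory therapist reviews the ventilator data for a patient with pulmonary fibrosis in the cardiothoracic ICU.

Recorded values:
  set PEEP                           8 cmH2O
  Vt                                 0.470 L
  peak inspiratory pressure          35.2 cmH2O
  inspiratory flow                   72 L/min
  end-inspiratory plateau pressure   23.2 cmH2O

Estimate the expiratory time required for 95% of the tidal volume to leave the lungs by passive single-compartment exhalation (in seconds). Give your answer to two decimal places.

Flow: 72 L/min ÷ 60 = 1.2 L/s.
R = (PIP − Pplat)/V̇ = (35.2 − 23.2) / 1.2 = 12.0/1.2 = 10.0 cmH2O·s/L.
C = Vt/(Pplat − PEEP) = 470.0 / (23.2 − 8) = 470.0/15.2 = 30.921 mL/cmH2O.
τ = R × C = 10.0 × 0.03092 L/cmH2O = 0.3092 s.
t = −τ·ln(1 − 0.95) = −0.3092·ln(0.05) = 0.9263 s.

0.93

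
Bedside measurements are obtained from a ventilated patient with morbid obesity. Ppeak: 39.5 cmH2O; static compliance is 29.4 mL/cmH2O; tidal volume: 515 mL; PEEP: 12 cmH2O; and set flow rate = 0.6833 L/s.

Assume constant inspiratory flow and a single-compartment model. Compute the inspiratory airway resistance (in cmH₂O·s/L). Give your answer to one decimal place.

Equation of motion (constant flow): PIP = Vt/C + R·V̇ + PEEP.
R·V̇ = PIP − Vt/C − PEEP = 39.5 − 515/29.4 − 12 = 39.5 − 17.517 − 12 = 9.983 cmH2O.
R = 9.983 / 0.6833 = 14.61 cmH2O·s/L.

14.6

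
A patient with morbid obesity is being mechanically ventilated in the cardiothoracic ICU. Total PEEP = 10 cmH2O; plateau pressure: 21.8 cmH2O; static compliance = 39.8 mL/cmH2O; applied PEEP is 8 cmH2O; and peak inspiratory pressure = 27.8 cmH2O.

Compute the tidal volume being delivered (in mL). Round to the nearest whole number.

470

End-expiratory occlusion gives total PEEP = 10 cmH2O (intrinsic PEEP = 10 − 8 = 2). Use total PEEP for the elastic gradient.
Vt = Cstat × (Pplat − PEEPtotal) = 39.8 × (21.8 − 10) = 39.8 × 11.8 = 469.64 mL.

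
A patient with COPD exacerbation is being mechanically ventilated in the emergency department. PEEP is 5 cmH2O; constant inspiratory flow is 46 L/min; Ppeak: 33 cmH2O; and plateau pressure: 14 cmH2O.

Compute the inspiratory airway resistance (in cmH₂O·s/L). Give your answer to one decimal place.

24.8

Flow: 46 L/min ÷ 60 = 0.7667 L/s.
Raw = (PIP − Pplat) / flow = (33 − 14) / 0.7667 = 19.0 / 0.7667 = 24.782 cmH2O·s/L.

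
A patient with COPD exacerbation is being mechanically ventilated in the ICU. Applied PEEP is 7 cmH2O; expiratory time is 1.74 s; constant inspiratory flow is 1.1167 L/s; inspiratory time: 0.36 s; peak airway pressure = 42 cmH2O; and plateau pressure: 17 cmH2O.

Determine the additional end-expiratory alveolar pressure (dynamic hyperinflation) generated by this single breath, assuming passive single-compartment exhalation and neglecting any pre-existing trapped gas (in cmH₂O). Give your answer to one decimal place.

Vt = flow × Ti = 1.1167 L/s × 0.36 s × 1000 mL/L = 402.01 mL.
R = (PIP − Pplat)/V̇ = (42 − 17) / 1.1167 = 25.0/1.1167 = 22.387 cmH2O·s/L.
C = Vt/(Pplat − PEEP) = 402.01 / (17 − 7) = 402.01/10.0 = 40.201 mL/cmH2O.
τ = R × C = 22.387 × 0.0402 L/cmH2O = 0.9 s.
Fraction remaining = e^(−Te/τ) = e^(−1.74/0.9) = 0.1447; trapped volume = 402.01 × 0.1447 = 58.171 mL.
Additional alveolar pressure from trapping ≈ V_trapped / C = 58.171 / 40.201 = 1.447 cmH2O.

1.4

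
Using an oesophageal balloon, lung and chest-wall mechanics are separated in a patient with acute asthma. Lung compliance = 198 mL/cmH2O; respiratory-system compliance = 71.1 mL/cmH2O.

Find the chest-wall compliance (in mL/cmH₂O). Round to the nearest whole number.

1/Ccw = 1/Crs − 1/CL.
1/Ccw = 1/71.1 − 1/198 = 0.009014.
Ccw = 110.94 mL/cmH2O.

111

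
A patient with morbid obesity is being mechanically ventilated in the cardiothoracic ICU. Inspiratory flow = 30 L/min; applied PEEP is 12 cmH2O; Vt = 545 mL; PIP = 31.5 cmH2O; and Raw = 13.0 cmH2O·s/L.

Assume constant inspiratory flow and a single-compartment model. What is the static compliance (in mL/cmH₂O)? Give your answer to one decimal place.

41.9

Flow: 30 L/min ÷ 60 = 0.5 L/s.
Equation of motion (constant flow): PIP = Vt/C + R·V̇ + PEEP.
Vt/C = PIP − R·V̇ − PEEP = 31.5 − 13.0×0.5 − 12 = 31.5 − 6.5 − 12 = 13.0 cmH2O.
C = Vt / 13.0 = 545 / 13.0 = 41.923 mL/cmH2O.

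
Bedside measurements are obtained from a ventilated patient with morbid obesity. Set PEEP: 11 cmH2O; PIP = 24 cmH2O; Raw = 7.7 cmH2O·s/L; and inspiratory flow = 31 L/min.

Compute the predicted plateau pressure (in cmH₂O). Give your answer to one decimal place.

20.0

Flow: 31 L/min ÷ 60 = 0.5167 L/s.
Pplat = PIP − Raw × flow = 24 − 7.7 × 0.5167 = 24 − 3.979 = 20.021 cmH2O.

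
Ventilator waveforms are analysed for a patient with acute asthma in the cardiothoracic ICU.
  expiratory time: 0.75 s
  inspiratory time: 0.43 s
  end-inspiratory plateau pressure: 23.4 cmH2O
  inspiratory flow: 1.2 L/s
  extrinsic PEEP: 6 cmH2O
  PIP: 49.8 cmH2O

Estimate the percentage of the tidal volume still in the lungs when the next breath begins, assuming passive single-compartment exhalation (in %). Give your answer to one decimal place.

Vt = flow × Ti = 1.2 L/s × 0.43 s × 1000 mL/L = 516.0 mL.
R = (PIP − Pplat)/V̇ = (49.8 − 23.4) / 1.2 = 26.4/1.2 = 22.0 cmH2O·s/L.
C = Vt/(Pplat − PEEP) = 516.0 / (23.4 − 6) = 516.0/17.4 = 29.655 mL/cmH2O.
τ = R × C = 22.0 × 0.02966 L/cmH2O = 0.6525 s.
Fraction remaining at end-expiration = e^(−Te/τ) = e^(−0.75/0.6525) = 0.3168 → 31.68%.

31.7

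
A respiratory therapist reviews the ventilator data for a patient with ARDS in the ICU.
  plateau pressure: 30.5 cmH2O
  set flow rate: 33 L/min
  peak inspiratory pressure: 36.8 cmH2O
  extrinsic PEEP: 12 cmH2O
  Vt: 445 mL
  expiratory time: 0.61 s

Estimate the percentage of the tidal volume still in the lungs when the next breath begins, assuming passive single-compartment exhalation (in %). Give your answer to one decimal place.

Flow: 33 L/min ÷ 60 = 0.55 L/s.
R = (PIP − Pplat)/V̇ = (36.8 − 30.5) / 0.55 = 6.3/0.55 = 11.455 cmH2O·s/L.
C = Vt/(Pplat − PEEP) = 445.0 / (30.5 − 12) = 445.0/18.5 = 24.054 mL/cmH2O.
τ = R × C = 11.455 × 0.02405 L/cmH2O = 0.2755 s.
Fraction remaining at end-expiration = e^(−Te/τ) = e^(−0.61/0.2755) = 0.1092 → 10.92%.

10.9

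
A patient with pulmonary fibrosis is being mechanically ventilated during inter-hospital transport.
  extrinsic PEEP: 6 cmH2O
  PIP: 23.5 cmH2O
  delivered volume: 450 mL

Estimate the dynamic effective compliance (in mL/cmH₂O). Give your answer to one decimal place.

25.7

Dynamic compliance = Vt / (PIP − PEEP) = 450 / (23.5 − 6) = 450 / 17.5 = 25.714 mL/cmH2O.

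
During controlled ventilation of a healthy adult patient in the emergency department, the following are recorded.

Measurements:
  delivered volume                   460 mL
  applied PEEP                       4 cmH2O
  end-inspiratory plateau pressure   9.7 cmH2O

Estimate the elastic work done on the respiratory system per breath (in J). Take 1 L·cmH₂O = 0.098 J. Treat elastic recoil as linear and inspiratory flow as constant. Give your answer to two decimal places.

Elastic work ≈ ½ × (Pplat − PEEP) × Vt = 0.5 × (9.7 − 4) × 0.460 L = 0.5 × 5.7 × 0.460 = 1.311 L·cmH2O.
× 0.098 J/(L·cmH2O) → 0.1285 J.

0.13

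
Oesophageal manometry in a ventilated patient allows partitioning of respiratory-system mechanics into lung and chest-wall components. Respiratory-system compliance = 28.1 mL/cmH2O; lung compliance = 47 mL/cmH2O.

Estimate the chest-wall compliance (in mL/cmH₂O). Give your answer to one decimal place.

1/Ccw = 1/Crs − 1/CL.
1/Ccw = 1/28.1 − 1/47 = 0.01431.
Ccw = 69.881 mL/cmH2O.

69.9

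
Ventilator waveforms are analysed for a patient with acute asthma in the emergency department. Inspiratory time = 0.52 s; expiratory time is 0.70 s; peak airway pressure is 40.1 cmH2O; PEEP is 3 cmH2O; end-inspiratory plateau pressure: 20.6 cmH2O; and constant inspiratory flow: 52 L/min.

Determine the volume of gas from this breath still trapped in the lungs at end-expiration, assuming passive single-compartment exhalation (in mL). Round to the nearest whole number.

134

Flow: 52 L/min ÷ 60 = 0.8667 L/s.
Vt = flow × Ti = 0.8667 L/s × 0.52 s × 1000 mL/L = 450.68 mL.
R = (PIP − Pplat)/V̇ = (40.1 − 20.6) / 0.8667 = 19.5/0.8667 = 22.499 cmH2O·s/L.
C = Vt/(Pplat − PEEP) = 450.68 / (20.6 − 3) = 450.68/17.6 = 25.607 mL/cmH2O.
τ = R × C = 22.499 × 0.02561 L/cmH2O = 0.5762 s.
Fraction remaining = e^(−Te/τ) = e^(−0.70/0.5762) = 0.2968.
Trapped volume = 450.68 × 0.2968 = 133.76 mL.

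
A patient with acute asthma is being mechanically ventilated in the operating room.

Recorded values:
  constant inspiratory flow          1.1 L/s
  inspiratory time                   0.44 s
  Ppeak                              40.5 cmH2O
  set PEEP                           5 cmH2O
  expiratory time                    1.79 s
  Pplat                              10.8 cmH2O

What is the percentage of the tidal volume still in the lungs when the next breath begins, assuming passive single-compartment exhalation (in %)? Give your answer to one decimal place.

45.2

Vt = flow × Ti = 1.1 L/s × 0.44 s × 1000 mL/L = 484.0 mL.
R = (PIP − Pplat)/V̇ = (40.5 − 10.8) / 1.1 = 29.7/1.1 = 27.0 cmH2O·s/L.
C = Vt/(Pplat − PEEP) = 484.0 / (10.8 − 5) = 484.0/5.8 = 83.448 mL/cmH2O.
τ = R × C = 27.0 × 0.08345 L/cmH2O = 2.253 s.
Fraction remaining at end-expiration = e^(−Te/τ) = e^(−1.79/2.253) = 0.4518 → 45.18%.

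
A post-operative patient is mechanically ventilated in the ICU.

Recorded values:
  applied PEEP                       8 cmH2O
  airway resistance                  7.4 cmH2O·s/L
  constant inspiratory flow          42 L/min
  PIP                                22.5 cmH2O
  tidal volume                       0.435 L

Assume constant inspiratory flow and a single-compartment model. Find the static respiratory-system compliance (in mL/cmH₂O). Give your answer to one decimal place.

Flow: 42 L/min ÷ 60 = 0.7 L/s.
Equation of motion (constant flow): PIP = Vt/C + R·V̇ + PEEP.
Vt/C = PIP − R·V̇ − PEEP = 22.5 − 7.4×0.7 − 8 = 22.5 − 5.18 − 8 = 9.32 cmH2O.
C = Vt / 9.32 = 435 / 9.32 = 46.674 mL/cmH2O.

46.7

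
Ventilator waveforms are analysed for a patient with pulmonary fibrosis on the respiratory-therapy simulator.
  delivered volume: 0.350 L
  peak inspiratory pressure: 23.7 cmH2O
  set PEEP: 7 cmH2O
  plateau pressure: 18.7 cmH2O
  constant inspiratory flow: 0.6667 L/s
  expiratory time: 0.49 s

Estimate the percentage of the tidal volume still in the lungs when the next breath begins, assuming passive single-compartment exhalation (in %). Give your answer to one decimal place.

11.3

R = (PIP − Pplat)/V̇ = (23.7 − 18.7) / 0.6667 = 5.0/0.6667 = 7.5 cmH2O·s/L.
C = Vt/(Pplat − PEEP) = 350.0 / (18.7 − 7) = 350.0/11.7 = 29.915 mL/cmH2O.
τ = R × C = 7.5 × 0.02992 L/cmH2O = 0.2244 s.
Fraction remaining at end-expiration = e^(−Te/τ) = e^(−0.49/0.2244) = 0.1126 → 11.26%.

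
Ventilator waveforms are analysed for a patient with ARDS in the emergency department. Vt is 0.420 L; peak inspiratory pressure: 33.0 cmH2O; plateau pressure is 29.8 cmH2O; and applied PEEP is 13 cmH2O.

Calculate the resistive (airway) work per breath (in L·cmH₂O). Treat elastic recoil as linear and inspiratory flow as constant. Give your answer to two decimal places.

With constant inspiratory flow the resistive pressure is constant at PIP − Pplat = 33.0 − 29.8 = 3.2 cmH2O, so resistive work = 3.2 × 0.420 = 1.344 L·cmH2O.

1.34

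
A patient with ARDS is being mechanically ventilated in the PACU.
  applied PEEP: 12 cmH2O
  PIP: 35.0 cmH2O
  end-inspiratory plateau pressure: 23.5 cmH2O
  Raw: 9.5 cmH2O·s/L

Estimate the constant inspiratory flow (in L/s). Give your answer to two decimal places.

flow = (PIP − Pplat) / Raw = 11.5 / 9.5 = 1.211 L/s.

1.21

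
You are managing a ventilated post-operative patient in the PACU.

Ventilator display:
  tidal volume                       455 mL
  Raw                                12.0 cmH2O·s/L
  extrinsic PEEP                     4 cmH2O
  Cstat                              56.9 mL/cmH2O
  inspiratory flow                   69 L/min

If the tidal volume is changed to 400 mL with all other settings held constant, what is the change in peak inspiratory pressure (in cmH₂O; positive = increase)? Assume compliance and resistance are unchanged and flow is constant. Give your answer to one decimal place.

-1.0

PIP = Vt/C + R·V̇ + PEEP (constant-flow equation of motion).
Only the elastic term changes: ΔPIP = ΔVt / C = (400 − 455) / 56.9 = -0.9666 cmH2O.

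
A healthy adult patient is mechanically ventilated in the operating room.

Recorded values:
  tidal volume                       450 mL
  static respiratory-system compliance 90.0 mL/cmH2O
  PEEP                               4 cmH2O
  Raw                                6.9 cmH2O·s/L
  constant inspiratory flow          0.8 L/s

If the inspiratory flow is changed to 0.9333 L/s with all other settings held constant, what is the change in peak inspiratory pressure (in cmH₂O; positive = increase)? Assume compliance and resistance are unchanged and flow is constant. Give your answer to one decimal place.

PIP = Vt/C + R·V̇ + PEEP (constant-flow equation of motion).
Only the resistive term changes: ΔPIP = R × ΔV̇ = 6.9 × (0.9333 − 0.8) = 6.9 × 0.1333 = 0.9198 cmH2O.

0.9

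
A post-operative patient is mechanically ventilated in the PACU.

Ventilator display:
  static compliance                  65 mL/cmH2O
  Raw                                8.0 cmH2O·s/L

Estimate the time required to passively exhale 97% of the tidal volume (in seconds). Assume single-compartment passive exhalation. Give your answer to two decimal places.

1.82

τ = R × C = 8.0 × 65 mL/cmH2O = 8.0 × 0.065 L/cmH2O = 0.52 s.
Exhaled fraction f = 1 − e^(−t/τ) → t = −τ·ln(1 − f) = −0.52·ln(0.03) = 1.823 s.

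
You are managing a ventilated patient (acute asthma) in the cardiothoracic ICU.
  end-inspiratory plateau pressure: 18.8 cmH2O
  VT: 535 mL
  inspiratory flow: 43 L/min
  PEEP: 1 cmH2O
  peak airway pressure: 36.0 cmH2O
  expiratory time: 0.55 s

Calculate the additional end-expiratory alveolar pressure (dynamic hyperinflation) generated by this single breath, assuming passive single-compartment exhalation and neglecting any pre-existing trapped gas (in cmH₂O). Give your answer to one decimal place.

8.3

Flow: 43 L/min ÷ 60 = 0.7167 L/s.
R = (PIP − Pplat)/V̇ = (36.0 − 18.8) / 0.7167 = 17.2/0.7167 = 23.999 cmH2O·s/L.
C = Vt/(Pplat − PEEP) = 535.0 / (18.8 − 1) = 535.0/17.8 = 30.056 mL/cmH2O.
τ = R × C = 23.999 × 0.03006 L/cmH2O = 0.7214 s.
Fraction remaining = e^(−Te/τ) = e^(−0.55/0.7214) = 0.4665; trapped volume = 535.0 × 0.4665 = 249.58 mL.
Additional alveolar pressure from trapping ≈ V_trapped / C = 249.58 / 30.056 = 8.304 cmH2O.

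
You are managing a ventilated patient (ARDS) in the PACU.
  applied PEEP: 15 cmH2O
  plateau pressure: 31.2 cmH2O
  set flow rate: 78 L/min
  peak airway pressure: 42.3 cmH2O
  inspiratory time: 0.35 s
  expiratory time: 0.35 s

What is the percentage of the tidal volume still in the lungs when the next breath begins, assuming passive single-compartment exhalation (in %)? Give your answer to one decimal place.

Flow: 78 L/min ÷ 60 = 1.3 L/s.
Vt = flow × Ti = 1.3 L/s × 0.35 s × 1000 mL/L = 455.0 mL.
R = (PIP − Pplat)/V̇ = (42.3 − 31.2) / 1.3 = 11.1/1.3 = 8.538 cmH2O·s/L.
C = Vt/(Pplat − PEEP) = 455.0 / (31.2 − 15) = 455.0/16.2 = 28.086 mL/cmH2O.
τ = R × C = 8.538 × 0.02809 L/cmH2O = 0.2398 s.
Fraction remaining at end-expiration = e^(−Te/τ) = e^(−0.35/0.2398) = 0.2323 → 23.23%.

23.2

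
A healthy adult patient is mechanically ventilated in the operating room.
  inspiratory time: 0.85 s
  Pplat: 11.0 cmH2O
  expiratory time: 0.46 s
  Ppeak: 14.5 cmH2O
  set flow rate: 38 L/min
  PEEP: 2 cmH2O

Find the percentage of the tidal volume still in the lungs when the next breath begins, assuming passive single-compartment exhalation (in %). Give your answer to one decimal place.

24.9

Flow: 38 L/min ÷ 60 = 0.6333 L/s.
Vt = flow × Ti = 0.6333 L/s × 0.85 s × 1000 mL/L = 538.31 mL.
R = (PIP − Pplat)/V̇ = (14.5 − 11.0) / 0.6333 = 3.5/0.6333 = 5.527 cmH2O·s/L.
C = Vt/(Pplat − PEEP) = 538.31 / (11.0 − 2) = 538.31/9.0 = 59.812 mL/cmH2O.
τ = R × C = 5.527 × 0.05981 L/cmH2O = 0.3306 s.
Fraction remaining at end-expiration = e^(−Te/τ) = e^(−0.46/0.3306) = 0.2487 → 24.87%.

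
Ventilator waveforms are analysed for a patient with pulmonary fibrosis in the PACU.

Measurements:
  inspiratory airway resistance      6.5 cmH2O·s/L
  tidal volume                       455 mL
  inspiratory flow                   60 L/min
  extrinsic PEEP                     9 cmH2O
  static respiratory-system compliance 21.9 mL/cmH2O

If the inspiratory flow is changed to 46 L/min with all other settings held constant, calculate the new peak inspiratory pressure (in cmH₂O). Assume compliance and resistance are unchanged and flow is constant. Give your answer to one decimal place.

34.8

Flow: 60 L/min ÷ 60 = 1 L/s.
New flow: 46 L/min ÷ 60 = 0.7667 L/s.
PIP = Vt/C + R·V̇ + PEEP (constant-flow equation of motion).
Only the resistive term changes: ΔPIP = R × ΔV̇ = 6.5 × (0.7667 − 1) = 6.5 × -0.2333 = -1.516 cmH2O.
Original PIP = 455/21.9 + 6.5×1 + 9 = 36.276 cmH2O; new PIP = 36.276 + (-1.516) = 34.76 cmH2O.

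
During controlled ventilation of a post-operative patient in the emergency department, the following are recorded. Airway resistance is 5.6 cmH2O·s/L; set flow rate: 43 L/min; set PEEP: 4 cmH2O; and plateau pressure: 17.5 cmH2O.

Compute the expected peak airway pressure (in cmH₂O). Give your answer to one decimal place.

21.5

Flow: 43 L/min ÷ 60 = 0.7167 L/s.
PIP = Pplat + Raw × flow = 17.5 + 5.6 × 0.7167 = 17.5 + 4.014 = 21.514 cmH2O.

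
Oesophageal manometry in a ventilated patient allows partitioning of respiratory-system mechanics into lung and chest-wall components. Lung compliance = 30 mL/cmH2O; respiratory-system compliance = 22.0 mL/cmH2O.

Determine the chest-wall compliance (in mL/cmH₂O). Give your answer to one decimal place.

1/Ccw = 1/Crs − 1/CL.
1/Ccw = 1/22.0 − 1/30 = 0.01212.
Ccw = 82.508 mL/cmH2O.

82.5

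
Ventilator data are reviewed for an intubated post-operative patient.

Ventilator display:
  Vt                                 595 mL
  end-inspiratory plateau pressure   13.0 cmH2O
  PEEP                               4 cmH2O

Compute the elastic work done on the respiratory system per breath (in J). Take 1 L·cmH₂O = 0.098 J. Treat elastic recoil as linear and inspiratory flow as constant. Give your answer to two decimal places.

0.26

Elastic work ≈ ½ × (Pplat − PEEP) × Vt = 0.5 × (13.0 − 4) × 0.595 L = 0.5 × 9.0 × 0.595 = 2.678 L·cmH2O.
× 0.098 J/(L·cmH2O) → 0.2624 J.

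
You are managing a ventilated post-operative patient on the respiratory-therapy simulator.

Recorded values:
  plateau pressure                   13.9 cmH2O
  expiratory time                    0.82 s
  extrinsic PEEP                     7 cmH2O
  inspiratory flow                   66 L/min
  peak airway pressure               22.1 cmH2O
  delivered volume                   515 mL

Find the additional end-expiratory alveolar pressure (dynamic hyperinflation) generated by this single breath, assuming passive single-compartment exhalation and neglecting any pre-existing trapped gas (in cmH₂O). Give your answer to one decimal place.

Flow: 66 L/min ÷ 60 = 1.1 L/s.
R = (PIP − Pplat)/V̇ = (22.1 − 13.9) / 1.1 = 8.2/1.1 = 7.455 cmH2O·s/L.
C = Vt/(Pplat − PEEP) = 515.0 / (13.9 − 7) = 515.0/6.9 = 74.638 mL/cmH2O.
τ = R × C = 7.455 × 0.07464 L/cmH2O = 0.5564 s.
Fraction remaining = e^(−Te/τ) = e^(−0.82/0.5564) = 0.2291; trapped volume = 515.0 × 0.2291 = 117.99 mL.
Additional alveolar pressure from trapping ≈ V_trapped / C = 117.99 / 74.638 = 1.581 cmH2O.

1.6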